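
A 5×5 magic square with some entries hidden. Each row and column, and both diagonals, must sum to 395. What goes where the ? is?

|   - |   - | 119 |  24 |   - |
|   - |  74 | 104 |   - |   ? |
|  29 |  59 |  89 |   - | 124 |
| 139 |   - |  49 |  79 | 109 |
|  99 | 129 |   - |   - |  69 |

39

Row 3: 29 + 59 + 89 + 124 + ? = 395, so (3,4) = 94.
The remaining cell in row 4 is (4,2) = 395 − 376 = 19.
Using column 2: 74 + 59 + 19 + 129 + ? → (1,2) = 395 − 281 = 114.
Column 3 must total 395; the given cells sum to 361, so (5,3) = 34.
Using main diagonal: 74 + 89 + 79 + 69 + ? → (1,1) = 395 − 311 = 84.
Row 1: 84 + 114 + 119 + 24 + ? = 395, so (1,5) = 54.
Row 5 needs 395; the known cells sum to 331, so (5,4) = 64.
Using column 1: 84 + 29 + 139 + 99 + ? → (2,1) = 395 − 351 = 44.
Column 4 must total 395; the given cells sum to 261, so (2,4) = 134.
Using column 5: 54 + 124 + 109 + 69 + ? → (2,5) = 395 − 356 = 39.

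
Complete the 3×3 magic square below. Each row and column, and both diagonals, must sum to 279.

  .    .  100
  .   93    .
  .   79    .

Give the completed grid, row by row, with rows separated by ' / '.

72 107 100 / 121 93 65 / 86 79 114

Using column 2: 93 + 79 + ? → (1,2) = 279 − 172 = 107.
The remaining cell in anti-diagonal is (3,1) = 279 − 193 = 86.
The remaining cell in row 1 is (1,1) = 279 − 207 = 72.
The remaining cell in row 3 is (3,3) = 279 − 165 = 114.
From column 1, 279 − (72 + 86) gives (2,1) = 121.
Column 3 must total 279; the given cells sum to 214, so (2,3) = 65.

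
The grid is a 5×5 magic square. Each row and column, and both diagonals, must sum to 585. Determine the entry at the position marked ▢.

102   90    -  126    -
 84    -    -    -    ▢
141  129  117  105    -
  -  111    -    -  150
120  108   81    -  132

Row 3 must total 585; the given cells sum to 492, so (3,5) = 93.
Row 5 must total 585; the given cells sum to 441, so (5,4) = 144.
Column 1 must total 585; the given cells sum to 447, so (4,1) = 138.
The remaining cell in column 2 is (2,2) = 585 − 438 = 147.
Main diagonal: 102 + 147 + 117 + 132 + ? = 585, so (4,4) = 87.
Row 4: 138 + 111 + 87 + 150 + ? = 585, so (4,3) = 99.
Column 4 needs 585; the known cells sum to 462, so (2,4) = 123.
Anti-diagonal must total 585; the given cells sum to 471, so (1,5) = 114.
Row 1: 102 + 90 + 126 + 114 + ? = 585, so (1,3) = 153.
Column 3 needs 585; the known cells sum to 450, so (2,3) = 135.
Using column 5: 114 + 93 + 150 + 132 + ? → (2,5) = 585 − 489 = 96.

96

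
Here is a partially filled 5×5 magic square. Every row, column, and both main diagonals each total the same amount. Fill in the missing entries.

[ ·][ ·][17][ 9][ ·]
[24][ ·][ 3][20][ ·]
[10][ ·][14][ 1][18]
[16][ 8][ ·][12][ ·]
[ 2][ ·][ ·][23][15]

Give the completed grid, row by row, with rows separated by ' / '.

Column 4 is already complete: 9 + 20 + 1 + 12 + 23 = 65, so that is the magic constant.
Row 3 needs 65; the known cells sum to 43, so (3,2) = 22.
Column 1 needs 65; the known cells sum to 52, so (1,1) = 13.
Main diagonal: 13 + 14 + 12 + 15 + ? = 65, so (2,2) = 11.
Anti-diagonal must total 65; the given cells sum to 44, so (1,5) = 21.
Row 1 needs 65; the known cells sum to 60, so (1,2) = 5.
Row 2 must total 65; the given cells sum to 58, so (2,5) = 7.
From column 2, 65 − (5 + 11 + 22 + 8) gives (5,2) = 19.
From column 5, 65 − (21 + 7 + 18 + 15) gives (4,5) = 4.
Row 4 must total 65; the given cells sum to 40, so (4,3) = 25.
Using row 5: 2 + 19 + 23 + 15 + ? → (5,3) = 65 − 59 = 6.

13 5 17 9 21 / 24 11 3 20 7 / 10 22 14 1 18 / 16 8 25 12 4 / 2 19 6 23 15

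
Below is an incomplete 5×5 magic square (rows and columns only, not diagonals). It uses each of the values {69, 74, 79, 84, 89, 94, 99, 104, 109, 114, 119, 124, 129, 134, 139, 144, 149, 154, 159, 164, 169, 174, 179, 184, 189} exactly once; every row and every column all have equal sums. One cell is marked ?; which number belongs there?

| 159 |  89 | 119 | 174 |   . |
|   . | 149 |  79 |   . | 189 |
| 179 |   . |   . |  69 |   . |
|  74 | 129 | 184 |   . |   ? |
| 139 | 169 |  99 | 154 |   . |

The 25 entries sum to 3225, so each line sums to 3225/5 = 645.
Row 1 needs 645; the known cells sum to 541, so (1,5) = 104.
Row 5: 139 + 169 + 99 + 154 + ? = 645, so (5,5) = 84.
The remaining cell in column 1 is (2,1) = 645 − 551 = 94.
From column 2, 645 − (89 + 149 + 129 + 169) gives (3,2) = 109.
Column 3 needs 645; the known cells sum to 481, so (3,3) = 164.
Row 2 needs 645; the known cells sum to 511, so (2,4) = 134.
Row 3 must total 645; the given cells sum to 521, so (3,5) = 124.
Column 4 needs 645; the known cells sum to 531, so (4,4) = 114.
Using column 5: 104 + 189 + 124 + 84 + ? → (4,5) = 645 − 501 = 144.

144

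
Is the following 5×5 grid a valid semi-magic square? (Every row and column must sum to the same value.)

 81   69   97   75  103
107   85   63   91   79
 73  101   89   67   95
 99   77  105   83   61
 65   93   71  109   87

Row 1: 81 + 69 + 97 + 75 + 103 = 425.
Row 2: 107 + 85 + 63 + 91 + 79 = 425.
Row 3: 73 + 101 + 89 + 67 + 95 = 425.
Row 4: 99 + 77 + 105 + 83 + 61 = 425.
Row 5: 65 + 93 + 71 + 109 + 87 = 425.
Column 1: 81 + 107 + 73 + 99 + 65 = 425.
Column 2: 69 + 85 + 101 + 77 + 93 = 425.
Column 3: 97 + 63 + 89 + 105 + 71 = 425.
Column 4: 75 + 91 + 67 + 83 + 109 = 425.
Column 5: 103 + 79 + 95 + 61 + 87 = 425.
All lines sum to 425.

Yes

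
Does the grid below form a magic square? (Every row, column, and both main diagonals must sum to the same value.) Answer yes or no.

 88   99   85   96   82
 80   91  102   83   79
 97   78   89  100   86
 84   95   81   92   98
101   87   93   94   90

Row 1: 88 + 99 + 85 + 96 + 82 = 450.
Row 2: 80 + 91 + 102 + 83 + 79 = 435.
Row 3: 97 + 78 + 89 + 100 + 86 = 450.
Row 4: 84 + 95 + 81 + 92 + 98 = 450.
Row 5: 101 + 87 + 93 + 94 + 90 = 465.
Column 1: 88 + 80 + 97 + 84 + 101 = 450.
Column 2: 99 + 91 + 78 + 95 + 87 = 450.
Column 3: 85 + 102 + 89 + 81 + 93 = 450.
Column 4: 96 + 83 + 100 + 92 + 94 = 465.
Column 5: 82 + 79 + 86 + 98 + 90 = 435.
Main diagonal: 88 + 91 + 89 + 92 + 90 = 450.
Anti-diagonal: 82 + 83 + 89 + 95 + 101 = 450.

No — column 3 sums to 450 but row 5 sums to 465.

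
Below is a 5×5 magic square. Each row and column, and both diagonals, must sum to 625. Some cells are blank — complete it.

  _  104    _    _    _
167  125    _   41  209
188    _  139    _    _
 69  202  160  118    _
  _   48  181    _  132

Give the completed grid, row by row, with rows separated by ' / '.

111 104 62 195 153 / 167 125 83 41 209 / 188 146 139 97 55 / 69 202 160 118 76 / 90 48 181 174 132

Using row 2: 167 + 125 + 41 + 209 + ? → (2,3) = 625 − 542 = 83.
Row 4: 69 + 202 + 160 + 118 + ? = 625, so (4,5) = 76.
The remaining cell in column 2 is (3,2) = 625 − 479 = 146.
Column 3: 83 + 139 + 160 + 181 + ? = 625, so (1,3) = 62.
From main diagonal, 625 − (125 + 139 + 118 + 132) gives (1,1) = 111.
Using column 1: 111 + 167 + 188 + 69 + ? → (5,1) = 625 − 535 = 90.
Anti-diagonal needs 625; the known cells sum to 472, so (1,5) = 153.
Row 1 must total 625; the given cells sum to 430, so (1,4) = 195.
The remaining cell in row 5 is (5,4) = 625 − 451 = 174.
Column 4 needs 625; the known cells sum to 528, so (3,4) = 97.
Using column 5: 153 + 209 + 76 + 132 + ? → (3,5) = 625 − 570 = 55.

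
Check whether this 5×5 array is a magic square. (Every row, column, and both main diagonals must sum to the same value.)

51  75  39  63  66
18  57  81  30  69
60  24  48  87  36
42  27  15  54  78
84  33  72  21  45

No — column 3 sums to 255 but column 5 sums to 294.

Row 1: 51 + 75 + 39 + 63 + 66 = 294.
Row 2: 18 + 57 + 81 + 30 + 69 = 255.
Row 3: 60 + 24 + 48 + 87 + 36 = 255.
Row 4: 42 + 27 + 15 + 54 + 78 = 216.
Row 5: 84 + 33 + 72 + 21 + 45 = 255.
Column 1: 51 + 18 + 60 + 42 + 84 = 255.
Column 2: 75 + 57 + 24 + 27 + 33 = 216.
Column 3: 39 + 81 + 48 + 15 + 72 = 255.
Column 4: 63 + 30 + 87 + 54 + 21 = 255.
Column 5: 66 + 69 + 36 + 78 + 45 = 294.
Main diagonal: 51 + 57 + 48 + 54 + 45 = 255.
Anti-diagonal: 66 + 30 + 48 + 27 + 84 = 255.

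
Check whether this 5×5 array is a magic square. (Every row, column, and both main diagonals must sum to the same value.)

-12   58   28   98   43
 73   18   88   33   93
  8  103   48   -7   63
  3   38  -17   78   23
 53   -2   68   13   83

Row 1: -12 + 58 + 28 + 98 + 43 = 215.
Row 2: 73 + 18 + 88 + 33 + 93 = 305.
Row 3: 8 + 103 + 48 + (-7) + 63 = 215.
Row 4: 3 + 38 + (-17) + 78 + 23 = 125.
Row 5: 53 + (-2) + 68 + 13 + 83 = 215.
Column 1: -12 + 73 + 8 + 3 + 53 = 125.
Column 2: 58 + 18 + 103 + 38 + (-2) = 215.
Column 3: 28 + 88 + 48 + (-17) + 68 = 215.
Column 4: 98 + 33 + (-7) + 78 + 13 = 215.
Column 5: 43 + 93 + 63 + 23 + 83 = 305.
Main diagonal: -12 + 18 + 48 + 78 + 83 = 215.
Anti-diagonal: 43 + 33 + 48 + 38 + 53 = 215.

No — column 1 sums to 125 but column 3 sums to 215.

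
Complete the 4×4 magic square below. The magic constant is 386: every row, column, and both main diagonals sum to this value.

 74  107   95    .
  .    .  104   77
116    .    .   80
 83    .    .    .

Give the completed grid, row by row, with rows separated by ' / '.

74 107 95 110 / 113 92 104 77 / 116 89 101 80 / 83 98 86 119

Row 1 must total 386; the given cells sum to 276, so (1,4) = 110.
The remaining cell in column 1 is (2,1) = 386 − 273 = 113.
Column 4 needs 386; the known cells sum to 267, so (4,4) = 119.
Anti-diagonal needs 386; the known cells sum to 297, so (3,2) = 89.
Row 2 needs 386; the known cells sum to 294, so (2,2) = 92.
The remaining cell in row 3 is (3,3) = 386 − 285 = 101.
Column 2 needs 386; the known cells sum to 288, so (4,2) = 98.
Column 3: 95 + 104 + 101 + ? = 386, so (4,3) = 86.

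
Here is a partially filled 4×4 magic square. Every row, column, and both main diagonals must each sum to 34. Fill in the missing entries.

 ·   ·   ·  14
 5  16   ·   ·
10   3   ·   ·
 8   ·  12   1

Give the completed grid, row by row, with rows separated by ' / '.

11 2 7 14 / 5 16 9 4 / 10 3 6 15 / 8 13 12 1

Row 4: 8 + 12 + 1 + ? = 34, so (4,2) = 13.
Column 1 needs 34; the known cells sum to 23, so (1,1) = 11.
From column 2, 34 − (16 + 3 + 13) gives (1,2) = 2.
The remaining cell in main diagonal is (3,3) = 34 − 28 = 6.
The remaining cell in anti-diagonal is (2,3) = 34 − 25 = 9.
Row 1: 11 + 2 + 14 + ? = 34, so (1,3) = 7.
Row 2 must total 34; the given cells sum to 30, so (2,4) = 4.
Using row 3: 10 + 3 + 6 + ? → (3,4) = 34 − 19 = 15.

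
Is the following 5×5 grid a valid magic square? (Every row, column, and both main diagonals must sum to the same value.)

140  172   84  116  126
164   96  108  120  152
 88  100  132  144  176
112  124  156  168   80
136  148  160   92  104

No — column 5 sums to 638 but column 3 sums to 640.

Row 1: 140 + 172 + 84 + 116 + 126 = 638.
Row 2: 164 + 96 + 108 + 120 + 152 = 640.
Row 3: 88 + 100 + 132 + 144 + 176 = 640.
Row 4: 112 + 124 + 156 + 168 + 80 = 640.
Row 5: 136 + 148 + 160 + 92 + 104 = 640.
Column 1: 140 + 164 + 88 + 112 + 136 = 640.
Column 2: 172 + 96 + 100 + 124 + 148 = 640.
Column 3: 84 + 108 + 132 + 156 + 160 = 640.
Column 4: 116 + 120 + 144 + 168 + 92 = 640.
Column 5: 126 + 152 + 176 + 80 + 104 = 638.
Main diagonal: 140 + 96 + 132 + 168 + 104 = 640.
Anti-diagonal: 126 + 120 + 132 + 124 + 136 = 638.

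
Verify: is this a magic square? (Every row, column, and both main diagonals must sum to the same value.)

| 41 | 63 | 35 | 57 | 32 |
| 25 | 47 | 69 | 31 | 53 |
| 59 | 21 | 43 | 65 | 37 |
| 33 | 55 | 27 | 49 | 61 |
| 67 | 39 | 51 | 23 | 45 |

No — column 5 sums to 228 but row 2 sums to 225.

Row 1: 41 + 63 + 35 + 57 + 32 = 228.
Row 2: 25 + 47 + 69 + 31 + 53 = 225.
Row 3: 59 + 21 + 43 + 65 + 37 = 225.
Row 4: 33 + 55 + 27 + 49 + 61 = 225.
Row 5: 67 + 39 + 51 + 23 + 45 = 225.
Column 1: 41 + 25 + 59 + 33 + 67 = 225.
Column 2: 63 + 47 + 21 + 55 + 39 = 225.
Column 3: 35 + 69 + 43 + 27 + 51 = 225.
Column 4: 57 + 31 + 65 + 49 + 23 = 225.
Column 5: 32 + 53 + 37 + 61 + 45 = 228.
Main diagonal: 41 + 47 + 43 + 49 + 45 = 225.
Anti-diagonal: 32 + 31 + 43 + 55 + 67 = 228.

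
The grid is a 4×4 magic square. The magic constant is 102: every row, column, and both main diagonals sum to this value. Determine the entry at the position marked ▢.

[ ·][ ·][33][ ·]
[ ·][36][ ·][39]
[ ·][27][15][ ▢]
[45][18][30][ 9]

Using column 2: 36 + 27 + 18 + ? → (1,2) = 102 − 81 = 21.
The remaining cell in column 3 is (2,3) = 102 − 78 = 24.
From main diagonal, 102 − (36 + 15 + 9) gives (1,1) = 42.
Using anti-diagonal: 24 + 27 + 45 + ? → (1,4) = 102 − 96 = 6.
Row 2 must total 102; the given cells sum to 99, so (2,1) = 3.
Column 1: 42 + 3 + 45 + ? = 102, so (3,1) = 12.
Column 4 needs 102; the known cells sum to 54, so (3,4) = 48.

48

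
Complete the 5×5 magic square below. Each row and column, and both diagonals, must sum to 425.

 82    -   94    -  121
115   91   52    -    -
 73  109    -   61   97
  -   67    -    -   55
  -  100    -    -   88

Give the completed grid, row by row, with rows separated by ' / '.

From row 3, 425 − (73 + 109 + 61 + 97) gives (3,3) = 85.
From column 2, 425 − (91 + 109 + 67 + 100) gives (1,2) = 58.
Column 5: 121 + 97 + 55 + 88 + ? = 425, so (2,5) = 64.
Main diagonal must total 425; the given cells sum to 346, so (4,4) = 79.
The remaining cell in row 1 is (1,4) = 425 − 355 = 70.
Row 2 must total 425; the given cells sum to 322, so (2,4) = 103.
Using column 4: 70 + 103 + 61 + 79 + ? → (5,4) = 425 − 313 = 112.
Anti-diagonal must total 425; the given cells sum to 376, so (5,1) = 49.
From row 5, 425 − (49 + 100 + 112 + 88) gives (5,3) = 76.
Column 1 needs 425; the known cells sum to 319, so (4,1) = 106.
Column 3: 94 + 52 + 85 + 76 + ? = 425, so (4,3) = 118.

82 58 94 70 121 / 115 91 52 103 64 / 73 109 85 61 97 / 106 67 118 79 55 / 49 100 76 112 88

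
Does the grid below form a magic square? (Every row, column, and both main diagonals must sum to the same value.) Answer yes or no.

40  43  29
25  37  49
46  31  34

Row 1: 40 + 43 + 29 = 112.
Row 2: 25 + 37 + 49 = 111.
Row 3: 46 + 31 + 34 = 111.
Column 1: 40 + 25 + 46 = 111.
Column 2: 43 + 37 + 31 = 111.
Column 3: 29 + 49 + 34 = 112.
Main diagonal: 40 + 37 + 34 = 111.
Anti-diagonal: 29 + 37 + 46 = 112.

No — row 1 sums to 112 but column 1 sums to 111.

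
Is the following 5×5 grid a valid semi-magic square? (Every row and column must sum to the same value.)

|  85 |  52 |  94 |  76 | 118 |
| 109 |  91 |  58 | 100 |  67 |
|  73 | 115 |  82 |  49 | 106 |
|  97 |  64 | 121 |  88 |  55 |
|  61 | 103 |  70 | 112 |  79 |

Row 1: 85 + 52 + 94 + 76 + 118 = 425.
Row 2: 109 + 91 + 58 + 100 + 67 = 425.
Row 3: 73 + 115 + 82 + 49 + 106 = 425.
Row 4: 97 + 64 + 121 + 88 + 55 = 425.
Row 5: 61 + 103 + 70 + 112 + 79 = 425.
Column 1: 85 + 109 + 73 + 97 + 61 = 425.
Column 2: 52 + 91 + 115 + 64 + 103 = 425.
Column 3: 94 + 58 + 82 + 121 + 70 = 425.
Column 4: 76 + 100 + 49 + 88 + 112 = 425.
Column 5: 118 + 67 + 106 + 55 + 79 = 425.
All lines sum to 425.

Yes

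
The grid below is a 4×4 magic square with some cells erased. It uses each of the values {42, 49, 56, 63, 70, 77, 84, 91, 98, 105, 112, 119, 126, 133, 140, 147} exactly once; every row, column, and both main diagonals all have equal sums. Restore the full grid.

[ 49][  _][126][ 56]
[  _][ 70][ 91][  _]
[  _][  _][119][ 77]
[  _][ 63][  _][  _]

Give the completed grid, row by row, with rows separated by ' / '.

49 147 126 56 / 112 70 91 105 / 84 98 119 77 / 133 63 42 140

The 16 entries sum to 1512, so each line sums to 1512/4 = 378.
Using row 1: 49 + 126 + 56 + ? → (1,2) = 378 − 231 = 147.
Column 2 must total 378; the given cells sum to 280, so (3,2) = 98.
The remaining cell in column 3 is (4,3) = 378 − 336 = 42.
Using main diagonal: 49 + 70 + 119 + ? → (4,4) = 378 − 238 = 140.
Anti-diagonal needs 378; the known cells sum to 245, so (4,1) = 133.
Row 3 needs 378; the known cells sum to 294, so (3,1) = 84.
Column 1 must total 378; the given cells sum to 266, so (2,1) = 112.
From column 4, 378 − (56 + 77 + 140) gives (2,4) = 105.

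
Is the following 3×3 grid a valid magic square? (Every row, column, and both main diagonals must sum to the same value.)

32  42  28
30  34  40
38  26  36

No — row 3 sums to 100 but column 3 sums to 104.

Row 1: 32 + 42 + 28 = 102.
Row 2: 30 + 34 + 40 = 104.
Row 3: 38 + 26 + 36 = 100.
Column 1: 32 + 30 + 38 = 100.
Column 2: 42 + 34 + 26 = 102.
Column 3: 28 + 40 + 36 = 104.
Main diagonal: 32 + 34 + 36 = 102.
Anti-diagonal: 28 + 34 + 38 = 100.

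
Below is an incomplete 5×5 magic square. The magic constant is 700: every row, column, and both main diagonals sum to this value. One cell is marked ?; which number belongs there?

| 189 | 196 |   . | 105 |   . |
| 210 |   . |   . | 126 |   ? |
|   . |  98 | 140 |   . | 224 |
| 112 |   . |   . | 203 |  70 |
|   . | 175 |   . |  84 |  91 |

From column 4, 700 − (105 + 126 + 203 + 84) gives (3,4) = 182.
From main diagonal, 700 − (189 + 140 + 203 + 91) gives (2,2) = 77.
Row 3 must total 700; the given cells sum to 644, so (3,1) = 56.
From column 1, 700 − (189 + 210 + 56 + 112) gives (5,1) = 133.
Column 2 needs 700; the known cells sum to 546, so (4,2) = 154.
Anti-diagonal: 126 + 140 + 154 + 133 + ? = 700, so (1,5) = 147.
Row 1 needs 700; the known cells sum to 637, so (1,3) = 63.
Row 4: 112 + 154 + 203 + 70 + ? = 700, so (4,3) = 161.
The remaining cell in row 5 is (5,3) = 700 − 483 = 217.
Using column 3: 63 + 140 + 161 + 217 + ? → (2,3) = 700 − 581 = 119.
Column 5: 147 + 224 + 70 + 91 + ? = 700, so (2,5) = 168.

168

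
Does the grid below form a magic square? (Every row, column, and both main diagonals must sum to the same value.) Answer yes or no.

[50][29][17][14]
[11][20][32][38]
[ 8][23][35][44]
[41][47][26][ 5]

Row 1: 50 + 29 + 17 + 14 = 110.
Row 2: 11 + 20 + 32 + 38 = 101.
Row 3: 8 + 23 + 35 + 44 = 110.
Row 4: 41 + 47 + 26 + 5 = 119.
Column 1: 50 + 11 + 8 + 41 = 110.
Column 2: 29 + 20 + 23 + 47 = 119.
Column 3: 17 + 32 + 35 + 26 = 110.
Column 4: 14 + 38 + 44 + 5 = 101.
Main diagonal: 50 + 20 + 35 + 5 = 110.
Anti-diagonal: 14 + 32 + 23 + 41 = 110.

No — row 1 sums to 110 but column 4 sums to 101.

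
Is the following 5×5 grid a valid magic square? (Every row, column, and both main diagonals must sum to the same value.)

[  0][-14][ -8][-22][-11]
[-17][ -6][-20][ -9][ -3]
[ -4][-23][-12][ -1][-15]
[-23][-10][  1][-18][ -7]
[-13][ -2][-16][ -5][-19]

Row 1: 0 + (-14) + (-8) + (-22) + (-11) = -55.
Row 2: -17 + (-6) + (-20) + (-9) + (-3) = -55.
Row 3: -4 + (-23) + (-12) + (-1) + (-15) = -55.
Row 4: -23 + (-10) + 1 + (-18) + (-7) = -57.
Row 5: -13 + (-2) + (-16) + (-5) + (-19) = -55.
Column 1: 0 + (-17) + (-4) + (-23) + (-13) = -57.
Column 2: -14 + (-6) + (-23) + (-10) + (-2) = -55.
Column 3: -8 + (-20) + (-12) + 1 + (-16) = -55.
Column 4: -22 + (-9) + (-1) + (-18) + (-5) = -55.
Column 5: -11 + (-3) + (-15) + (-7) + (-19) = -55.
Main diagonal: 0 + (-6) + (-12) + (-18) + (-19) = -55.
Anti-diagonal: -11 + (-9) + (-12) + (-10) + (-13) = -55.

No — row 4 sums to -57 but anti-diagonal sums to -55.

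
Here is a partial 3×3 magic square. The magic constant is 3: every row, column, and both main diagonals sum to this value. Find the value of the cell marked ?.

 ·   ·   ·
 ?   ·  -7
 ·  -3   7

Row 3 needs 3; the known cells sum to 4, so (3,1) = -1.
Column 3: -7 + 7 + ? = 3, so (1,3) = 3.
Using anti-diagonal: 3 + (-1) + ? → (2,2) = 3 − 2 = 1.
Row 2: 1 + (-7) + ? = 3, so (2,1) = 9.

9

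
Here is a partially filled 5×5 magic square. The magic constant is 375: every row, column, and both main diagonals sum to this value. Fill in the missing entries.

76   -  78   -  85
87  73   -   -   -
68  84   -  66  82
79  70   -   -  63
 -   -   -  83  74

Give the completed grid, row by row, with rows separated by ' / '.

76 67 78 69 85 / 87 73 64 80 71 / 68 84 75 66 82 / 79 70 86 77 63 / 65 81 72 83 74

The remaining cell in row 3 is (3,3) = 375 − 300 = 75.
From column 1, 375 − (76 + 87 + 68 + 79) gives (5,1) = 65.
From column 5, 375 − (85 + 82 + 63 + 74) gives (2,5) = 71.
From main diagonal, 375 − (76 + 73 + 75 + 74) gives (4,4) = 77.
From anti-diagonal, 375 − (85 + 75 + 70 + 65) gives (2,4) = 80.
Row 2 needs 375; the known cells sum to 311, so (2,3) = 64.
The remaining cell in row 4 is (4,3) = 375 − 289 = 86.
Using column 3: 78 + 64 + 75 + 86 + ? → (5,3) = 375 − 303 = 72.
Column 4 needs 375; the known cells sum to 306, so (1,4) = 69.
The remaining cell in row 1 is (1,2) = 375 − 308 = 67.
Row 5: 65 + 72 + 83 + 74 + ? = 375, so (5,2) = 81.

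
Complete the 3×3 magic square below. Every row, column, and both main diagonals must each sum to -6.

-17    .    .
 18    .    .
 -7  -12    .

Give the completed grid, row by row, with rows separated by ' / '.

-17 8 3 / 18 -2 -22 / -7 -12 13

Row 3 needs -6; the known cells sum to -19, so (3,3) = 13.
Main diagonal must total -6; the given cells sum to -4, so (2,2) = -2.
From anti-diagonal, -6 − (-2 + (-7)) gives (1,3) = 3.
Using row 1: -17 + 3 + ? → (1,2) = -6 − (-14) = 8.
Row 2: 18 + (-2) + ? = -6, so (2,3) = -22.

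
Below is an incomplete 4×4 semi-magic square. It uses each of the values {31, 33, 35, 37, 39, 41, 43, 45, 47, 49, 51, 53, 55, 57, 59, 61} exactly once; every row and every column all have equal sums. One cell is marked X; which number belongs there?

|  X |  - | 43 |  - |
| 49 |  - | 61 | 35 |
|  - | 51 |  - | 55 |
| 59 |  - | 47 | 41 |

The 16 entries sum to 736, so each line sums to 736/4 = 184.
Row 2 must total 184; the given cells sum to 145, so (2,2) = 39.
From row 4, 184 − (59 + 47 + 41) gives (4,2) = 37.
Column 2 must total 184; the given cells sum to 127, so (1,2) = 57.
From column 3, 184 − (43 + 61 + 47) gives (3,3) = 33.
The remaining cell in column 4 is (1,4) = 184 − 131 = 53.
From row 1, 184 − (57 + 43 + 53) gives (1,1) = 31.

31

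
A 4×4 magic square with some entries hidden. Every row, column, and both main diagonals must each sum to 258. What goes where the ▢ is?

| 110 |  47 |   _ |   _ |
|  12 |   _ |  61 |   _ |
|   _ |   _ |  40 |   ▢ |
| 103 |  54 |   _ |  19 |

From row 4, 258 − (103 + 54 + 19) gives (4,3) = 82.
Using column 1: 110 + 12 + 103 + ? → (3,1) = 258 − 225 = 33.
Column 3 needs 258; the known cells sum to 183, so (1,3) = 75.
Main diagonal needs 258; the known cells sum to 169, so (2,2) = 89.
Row 1 must total 258; the given cells sum to 232, so (1,4) = 26.
The remaining cell in row 2 is (2,4) = 258 − 162 = 96.
Column 2 must total 258; the given cells sum to 190, so (3,2) = 68.
Column 4 must total 258; the given cells sum to 141, so (3,4) = 117.

117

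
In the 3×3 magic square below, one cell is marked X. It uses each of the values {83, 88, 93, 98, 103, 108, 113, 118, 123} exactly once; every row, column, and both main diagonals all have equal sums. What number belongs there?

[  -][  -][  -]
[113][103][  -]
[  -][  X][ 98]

123

The 9 entries sum to 927, so each line sums to 927/3 = 309.
Row 2 needs 309; the known cells sum to 216, so (2,3) = 93.
Column 3: 93 + 98 + ? = 309, so (1,3) = 118.
Using main diagonal: 103 + 98 + ? → (1,1) = 309 − 201 = 108.
The remaining cell in anti-diagonal is (3,1) = 309 − 221 = 88.
Row 1 must total 309; the given cells sum to 226, so (1,2) = 83.
The remaining cell in row 3 is (3,2) = 309 − 186 = 123.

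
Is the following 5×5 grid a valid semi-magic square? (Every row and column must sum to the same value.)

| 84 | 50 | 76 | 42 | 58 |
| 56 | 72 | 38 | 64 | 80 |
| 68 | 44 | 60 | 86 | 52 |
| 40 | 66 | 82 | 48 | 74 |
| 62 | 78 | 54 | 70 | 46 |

Row 1: 84 + 50 + 76 + 42 + 58 = 310.
Row 2: 56 + 72 + 38 + 64 + 80 = 310.
Row 3: 68 + 44 + 60 + 86 + 52 = 310.
Row 4: 40 + 66 + 82 + 48 + 74 = 310.
Row 5: 62 + 78 + 54 + 70 + 46 = 310.
Column 1: 84 + 56 + 68 + 40 + 62 = 310.
Column 2: 50 + 72 + 44 + 66 + 78 = 310.
Column 3: 76 + 38 + 60 + 82 + 54 = 310.
Column 4: 42 + 64 + 86 + 48 + 70 = 310.
Column 5: 58 + 80 + 52 + 74 + 46 = 310.
All lines sum to 310.

Yes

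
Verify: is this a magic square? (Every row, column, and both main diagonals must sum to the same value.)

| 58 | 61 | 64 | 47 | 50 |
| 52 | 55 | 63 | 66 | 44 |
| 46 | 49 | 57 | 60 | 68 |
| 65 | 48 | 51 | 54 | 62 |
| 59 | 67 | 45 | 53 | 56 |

Row 1: 58 + 61 + 64 + 47 + 50 = 280.
Row 2: 52 + 55 + 63 + 66 + 44 = 280.
Row 3: 46 + 49 + 57 + 60 + 68 = 280.
Row 4: 65 + 48 + 51 + 54 + 62 = 280.
Row 5: 59 + 67 + 45 + 53 + 56 = 280.
Column 1: 58 + 52 + 46 + 65 + 59 = 280.
Column 2: 61 + 55 + 49 + 48 + 67 = 280.
Column 3: 64 + 63 + 57 + 51 + 45 = 280.
Column 4: 47 + 66 + 60 + 54 + 53 = 280.
Column 5: 50 + 44 + 68 + 62 + 56 = 280.
Main diagonal: 58 + 55 + 57 + 54 + 56 = 280.
Anti-diagonal: 50 + 66 + 57 + 48 + 59 = 280.
All lines sum to 280.

Yes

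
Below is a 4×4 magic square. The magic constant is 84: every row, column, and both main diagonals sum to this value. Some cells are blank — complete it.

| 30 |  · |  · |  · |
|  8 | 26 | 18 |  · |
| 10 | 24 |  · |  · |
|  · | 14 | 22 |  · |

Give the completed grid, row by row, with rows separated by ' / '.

30 20 28 6 / 8 26 18 32 / 10 24 16 34 / 36 14 22 12

Row 2 needs 84; the known cells sum to 52, so (2,4) = 32.
Column 1 needs 84; the known cells sum to 48, so (4,1) = 36.
The remaining cell in column 2 is (1,2) = 84 − 64 = 20.
Anti-diagonal needs 84; the known cells sum to 78, so (1,4) = 6.
The remaining cell in row 1 is (1,3) = 84 − 56 = 28.
Row 4 needs 84; the known cells sum to 72, so (4,4) = 12.
The remaining cell in column 3 is (3,3) = 84 − 68 = 16.
Using column 4: 6 + 32 + 12 + ? → (3,4) = 84 − 50 = 34.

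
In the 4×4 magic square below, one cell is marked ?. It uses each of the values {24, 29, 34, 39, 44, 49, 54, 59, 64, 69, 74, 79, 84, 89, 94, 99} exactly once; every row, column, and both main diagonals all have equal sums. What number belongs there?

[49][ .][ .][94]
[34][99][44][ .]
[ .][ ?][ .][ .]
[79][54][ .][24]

The 16 entries sum to 984, so each line sums to 984/4 = 246.
Row 2 must total 246; the given cells sum to 177, so (2,4) = 69.
From row 4, 246 − (79 + 54 + 24) gives (4,3) = 89.
From column 1, 246 − (49 + 34 + 79) gives (3,1) = 84.
Using column 4: 94 + 69 + 24 + ? → (3,4) = 246 − 187 = 59.
Main diagonal needs 246; the known cells sum to 172, so (3,3) = 74.
From anti-diagonal, 246 − (94 + 44 + 79) gives (3,2) = 29.

29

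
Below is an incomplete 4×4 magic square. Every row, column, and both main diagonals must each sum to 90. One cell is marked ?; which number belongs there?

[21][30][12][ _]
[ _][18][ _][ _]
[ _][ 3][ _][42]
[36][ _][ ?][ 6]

9

Row 1: 21 + 30 + 12 + ? = 90, so (1,4) = 27.
Using column 2: 30 + 18 + 3 + ? → (4,2) = 90 − 51 = 39.
Column 4 needs 90; the known cells sum to 75, so (2,4) = 15.
Main diagonal: 21 + 18 + 6 + ? = 90, so (3,3) = 45.
Using anti-diagonal: 27 + 3 + 36 + ? → (2,3) = 90 − 66 = 24.
Row 2: 18 + 24 + 15 + ? = 90, so (2,1) = 33.
Row 3: 3 + 45 + 42 + ? = 90, so (3,1) = 0.
Row 4: 36 + 39 + 6 + ? = 90, so (4,3) = 9.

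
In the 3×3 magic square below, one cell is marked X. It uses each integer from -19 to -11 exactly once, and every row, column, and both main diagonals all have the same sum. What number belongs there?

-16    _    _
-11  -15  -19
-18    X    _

The entries are -19 through -11, which sum to -135, so each line sums to -135/3 = -45.
Using main diagonal: -16 + (-15) + ? → (3,3) = -45 − (-31) = -14.
Anti-diagonal: -15 + (-18) + ? = -45, so (1,3) = -12.
Row 1 must total -45; the given cells sum to -28, so (1,2) = -17.
Row 3 must total -45; the given cells sum to -32, so (3,2) = -13.

-13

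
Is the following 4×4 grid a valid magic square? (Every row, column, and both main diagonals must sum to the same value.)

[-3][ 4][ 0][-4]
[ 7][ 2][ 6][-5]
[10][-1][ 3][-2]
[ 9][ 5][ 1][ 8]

Row 1: -3 + 4 + 0 + (-4) = -3.
Row 2: 7 + 2 + 6 + (-5) = 10.
Row 3: 10 + (-1) + 3 + (-2) = 10.
Row 4: 9 + 5 + 1 + 8 = 23.
Column 1: -3 + 7 + 10 + 9 = 23.
Column 2: 4 + 2 + (-1) + 5 = 10.
Column 3: 0 + 6 + 3 + 1 = 10.
Column 4: -4 + (-5) + (-2) + 8 = -3.
Main diagonal: -3 + 2 + 3 + 8 = 10.
Anti-diagonal: -4 + 6 + (-1) + 9 = 10.

No — column 2 sums to 10 but column 1 sums to 23.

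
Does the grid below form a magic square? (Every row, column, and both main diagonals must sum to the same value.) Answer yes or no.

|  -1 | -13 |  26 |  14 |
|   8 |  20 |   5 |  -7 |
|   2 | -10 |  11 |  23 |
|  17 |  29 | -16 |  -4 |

Row 1: -1 + (-13) + 26 + 14 = 26.
Row 2: 8 + 20 + 5 + (-7) = 26.
Row 3: 2 + (-10) + 11 + 23 = 26.
Row 4: 17 + 29 + (-16) + (-4) = 26.
Column 1: -1 + 8 + 2 + 17 = 26.
Column 2: -13 + 20 + (-10) + 29 = 26.
Column 3: 26 + 5 + 11 + (-16) = 26.
Column 4: 14 + (-7) + 23 + (-4) = 26.
Main diagonal: -1 + 20 + 11 + (-4) = 26.
Anti-diagonal: 14 + 5 + (-10) + 17 = 26.
All lines sum to 26.

Yes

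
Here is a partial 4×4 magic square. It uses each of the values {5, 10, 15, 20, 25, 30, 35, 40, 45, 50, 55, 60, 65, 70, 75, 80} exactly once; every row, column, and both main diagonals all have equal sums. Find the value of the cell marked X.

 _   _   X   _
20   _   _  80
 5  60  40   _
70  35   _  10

50

The 16 entries sum to 680, so each line sums to 680/4 = 170.
Row 3 needs 170; the known cells sum to 105, so (3,4) = 65.
Row 4 must total 170; the given cells sum to 115, so (4,3) = 55.
From column 1, 170 − (20 + 5 + 70) gives (1,1) = 75.
Column 4 must total 170; the given cells sum to 155, so (1,4) = 15.
From main diagonal, 170 − (75 + 40 + 10) gives (2,2) = 45.
Anti-diagonal must total 170; the given cells sum to 145, so (2,3) = 25.
Using column 2: 45 + 60 + 35 + ? → (1,2) = 170 − 140 = 30.
Using column 3: 25 + 40 + 55 + ? → (1,3) = 170 − 120 = 50.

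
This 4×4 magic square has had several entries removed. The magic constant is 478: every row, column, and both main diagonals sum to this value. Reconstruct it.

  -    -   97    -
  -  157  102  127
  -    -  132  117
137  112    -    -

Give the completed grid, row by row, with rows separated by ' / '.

Using row 2: 157 + 102 + 127 + ? → (2,1) = 478 − 386 = 92.
Using column 3: 97 + 102 + 132 + ? → (4,3) = 478 − 331 = 147.
The remaining cell in row 4 is (4,4) = 478 − 396 = 82.
Column 4: 127 + 117 + 82 + ? = 478, so (1,4) = 152.
Main diagonal needs 478; the known cells sum to 371, so (1,1) = 107.
Using anti-diagonal: 152 + 102 + 137 + ? → (3,2) = 478 − 391 = 87.
Row 1 needs 478; the known cells sum to 356, so (1,2) = 122.
The remaining cell in row 3 is (3,1) = 478 − 336 = 142.

107 122 97 152 / 92 157 102 127 / 142 87 132 117 / 137 112 147 82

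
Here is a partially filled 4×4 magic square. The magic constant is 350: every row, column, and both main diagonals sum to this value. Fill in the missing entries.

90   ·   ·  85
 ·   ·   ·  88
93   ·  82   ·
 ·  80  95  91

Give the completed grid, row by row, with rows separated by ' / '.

90 94 81 85 / 83 87 92 88 / 93 89 82 86 / 84 80 95 91

Using row 4: 80 + 95 + 91 + ? → (4,1) = 350 − 266 = 84.
Column 1 needs 350; the known cells sum to 267, so (2,1) = 83.
From column 4, 350 − (85 + 88 + 91) gives (3,4) = 86.
Main diagonal must total 350; the given cells sum to 263, so (2,2) = 87.
Row 2: 83 + 87 + 88 + ? = 350, so (2,3) = 92.
Row 3 must total 350; the given cells sum to 261, so (3,2) = 89.
Column 2: 87 + 89 + 80 + ? = 350, so (1,2) = 94.
Column 3 must total 350; the given cells sum to 269, so (1,3) = 81.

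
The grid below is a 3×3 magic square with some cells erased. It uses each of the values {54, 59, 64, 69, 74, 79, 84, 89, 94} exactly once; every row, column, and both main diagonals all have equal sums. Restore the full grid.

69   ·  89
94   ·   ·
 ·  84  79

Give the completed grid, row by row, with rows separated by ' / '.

The 9 entries sum to 666, so each line sums to 666/3 = 222.
Using row 1: 69 + 89 + ? → (1,2) = 222 − 158 = 64.
Row 3 must total 222; the given cells sum to 163, so (3,1) = 59.
Column 2 must total 222; the given cells sum to 148, so (2,2) = 74.
Column 3 needs 222; the known cells sum to 168, so (2,3) = 54.

69 64 89 / 94 74 54 / 59 84 79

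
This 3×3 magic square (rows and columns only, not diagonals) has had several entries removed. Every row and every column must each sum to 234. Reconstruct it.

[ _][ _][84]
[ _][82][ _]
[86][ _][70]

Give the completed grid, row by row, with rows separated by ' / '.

76 74 84 / 72 82 80 / 86 78 70

Row 3: 86 + 70 + ? = 234, so (3,2) = 78.
From column 2, 234 − (82 + 78) gives (1,2) = 74.
Column 3 must total 234; the given cells sum to 154, so (2,3) = 80.
The remaining cell in row 1 is (1,1) = 234 − 158 = 76.
The remaining cell in row 2 is (2,1) = 234 − 162 = 72.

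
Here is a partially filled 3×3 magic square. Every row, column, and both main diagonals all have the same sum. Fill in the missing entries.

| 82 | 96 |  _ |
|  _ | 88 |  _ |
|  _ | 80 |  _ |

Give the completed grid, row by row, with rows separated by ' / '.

82 96 86 / 92 88 84 / 90 80 94

Column 2 is already complete: 96 + 88 + 80 = 264, so that is the magic constant.
From row 1, 264 − (82 + 96) gives (1,3) = 86.
Main diagonal needs 264; the known cells sum to 170, so (3,3) = 94.
Anti-diagonal must total 264; the given cells sum to 174, so (3,1) = 90.
Using column 1: 82 + 90 + ? → (2,1) = 264 − 172 = 92.
Column 3 needs 264; the known cells sum to 180, so (2,3) = 84.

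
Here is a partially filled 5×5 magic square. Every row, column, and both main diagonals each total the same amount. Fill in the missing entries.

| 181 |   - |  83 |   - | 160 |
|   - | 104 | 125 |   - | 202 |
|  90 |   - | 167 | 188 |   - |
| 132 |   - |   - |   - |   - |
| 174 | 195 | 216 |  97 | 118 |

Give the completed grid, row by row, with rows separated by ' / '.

181 237 83 139 160 / 223 104 125 146 202 / 90 111 167 188 244 / 132 153 209 230 76 / 174 195 216 97 118

Row 5 is already complete: 174 + 195 + 216 + 97 + 118 = 800, so that is the magic constant.
Column 1 must total 800; the given cells sum to 577, so (2,1) = 223.
Using column 3: 83 + 125 + 167 + 216 + ? → (4,3) = 800 − 591 = 209.
Main diagonal: 181 + 104 + 167 + 118 + ? = 800, so (4,4) = 230.
Row 2 must total 800; the given cells sum to 654, so (2,4) = 146.
Column 4: 146 + 188 + 230 + 97 + ? = 800, so (1,4) = 139.
The remaining cell in anti-diagonal is (4,2) = 800 − 647 = 153.
Row 1: 181 + 83 + 139 + 160 + ? = 800, so (1,2) = 237.
Row 4 must total 800; the given cells sum to 724, so (4,5) = 76.
Column 2 needs 800; the known cells sum to 689, so (3,2) = 111.
The remaining cell in column 5 is (3,5) = 800 − 556 = 244.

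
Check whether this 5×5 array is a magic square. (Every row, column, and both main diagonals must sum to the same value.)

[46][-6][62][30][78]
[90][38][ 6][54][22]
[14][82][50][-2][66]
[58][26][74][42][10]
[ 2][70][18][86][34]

Yes

Row 1: 46 + (-6) + 62 + 30 + 78 = 210.
Row 2: 90 + 38 + 6 + 54 + 22 = 210.
Row 3: 14 + 82 + 50 + (-2) + 66 = 210.
Row 4: 58 + 26 + 74 + 42 + 10 = 210.
Row 5: 2 + 70 + 18 + 86 + 34 = 210.
Column 1: 46 + 90 + 14 + 58 + 2 = 210.
Column 2: -6 + 38 + 82 + 26 + 70 = 210.
Column 3: 62 + 6 + 50 + 74 + 18 = 210.
Column 4: 30 + 54 + (-2) + 42 + 86 = 210.
Column 5: 78 + 22 + 66 + 10 + 34 = 210.
Main diagonal: 46 + 38 + 50 + 42 + 34 = 210.
Anti-diagonal: 78 + 54 + 50 + 26 + 2 = 210.
All lines sum to 210.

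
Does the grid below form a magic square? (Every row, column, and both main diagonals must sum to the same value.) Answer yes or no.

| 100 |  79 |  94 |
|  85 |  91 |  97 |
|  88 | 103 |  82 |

Row 1: 100 + 79 + 94 = 273.
Row 2: 85 + 91 + 97 = 273.
Row 3: 88 + 103 + 82 = 273.
Column 1: 100 + 85 + 88 = 273.
Column 2: 79 + 91 + 103 = 273.
Column 3: 94 + 97 + 82 = 273.
Main diagonal: 100 + 91 + 82 = 273.
Anti-diagonal: 94 + 91 + 88 = 273.
All lines sum to 273.

Yes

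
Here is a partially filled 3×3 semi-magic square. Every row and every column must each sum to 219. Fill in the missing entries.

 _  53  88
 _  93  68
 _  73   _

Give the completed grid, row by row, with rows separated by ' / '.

Row 1 must total 219; the given cells sum to 141, so (1,1) = 78.
Using row 2: 93 + 68 + ? → (2,1) = 219 − 161 = 58.
Using column 1: 78 + 58 + ? → (3,1) = 219 − 136 = 83.
Column 3 must total 219; the given cells sum to 156, so (3,3) = 63.

78 53 88 / 58 93 68 / 83 73 63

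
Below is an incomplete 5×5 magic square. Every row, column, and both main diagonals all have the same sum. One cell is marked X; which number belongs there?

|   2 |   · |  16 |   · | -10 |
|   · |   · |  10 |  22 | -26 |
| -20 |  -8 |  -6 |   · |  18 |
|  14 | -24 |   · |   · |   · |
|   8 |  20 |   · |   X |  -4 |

Anti-diagonal is complete and sums to -10; that is the magic constant.
Row 3 must total -10; the given cells sum to -16, so (3,4) = 6.
Column 1 must total -10; the given cells sum to 4, so (2,1) = -14.
The remaining cell in column 5 is (4,5) = -10 − (-22) = 12.
Row 2 must total -10; the given cells sum to -8, so (2,2) = -2.
Column 2 must total -10; the given cells sum to -14, so (1,2) = 4.
Using main diagonal: 2 + (-2) + (-6) + (-4) + ? → (4,4) = -10 − (-10) = 0.
From row 1, -10 − (2 + 4 + 16 + (-10)) gives (1,4) = -22.
Row 4 must total -10; the given cells sum to 2, so (4,3) = -12.
Column 3 must total -10; the given cells sum to 8, so (5,3) = -18.
Column 4 needs -10; the known cells sum to 6, so (5,4) = -16.

-16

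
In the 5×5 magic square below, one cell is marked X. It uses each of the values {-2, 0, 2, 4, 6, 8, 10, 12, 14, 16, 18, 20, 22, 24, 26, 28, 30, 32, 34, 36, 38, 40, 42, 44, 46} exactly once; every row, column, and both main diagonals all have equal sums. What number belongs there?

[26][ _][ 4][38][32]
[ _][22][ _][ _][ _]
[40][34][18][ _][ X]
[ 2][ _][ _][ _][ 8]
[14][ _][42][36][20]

The 25 entries sum to 550, so each line sums to 550/5 = 110.
Row 1 needs 110; the known cells sum to 100, so (1,2) = 10.
The remaining cell in row 5 is (5,2) = 110 − 112 = -2.
Using column 1: 26 + 40 + 2 + 14 + ? → (2,1) = 110 − 82 = 28.
Using column 2: 10 + 22 + 34 + (-2) + ? → (4,2) = 110 − 64 = 46.
The remaining cell in main diagonal is (4,4) = 110 − 86 = 24.
The remaining cell in anti-diagonal is (2,4) = 110 − 110 = 0.
From row 4, 110 − (2 + 46 + 24 + 8) gives (4,3) = 30.
Column 3 must total 110; the given cells sum to 94, so (2,3) = 16.
Column 4 needs 110; the known cells sum to 98, so (3,4) = 12.
From row 2, 110 − (28 + 22 + 16 + 0) gives (2,5) = 44.
Row 3: 40 + 34 + 18 + 12 + ? = 110, so (3,5) = 6.

6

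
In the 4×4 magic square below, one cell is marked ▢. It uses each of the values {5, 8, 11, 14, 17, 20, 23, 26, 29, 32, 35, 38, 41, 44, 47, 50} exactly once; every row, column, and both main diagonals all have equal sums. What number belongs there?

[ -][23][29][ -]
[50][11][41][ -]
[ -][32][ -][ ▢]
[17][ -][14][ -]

47

The 16 entries sum to 440, so each line sums to 440/4 = 110.
Row 2: 50 + 11 + 41 + ? = 110, so (2,4) = 8.
Using column 2: 23 + 11 + 32 + ? → (4,2) = 110 − 66 = 44.
From column 3, 110 − (29 + 41 + 14) gives (3,3) = 26.
Anti-diagonal must total 110; the given cells sum to 90, so (1,4) = 20.
From row 1, 110 − (23 + 29 + 20) gives (1,1) = 38.
Using row 4: 17 + 44 + 14 + ? → (4,4) = 110 − 75 = 35.
Column 1: 38 + 50 + 17 + ? = 110, so (3,1) = 5.
From column 4, 110 − (20 + 8 + 35) gives (3,4) = 47.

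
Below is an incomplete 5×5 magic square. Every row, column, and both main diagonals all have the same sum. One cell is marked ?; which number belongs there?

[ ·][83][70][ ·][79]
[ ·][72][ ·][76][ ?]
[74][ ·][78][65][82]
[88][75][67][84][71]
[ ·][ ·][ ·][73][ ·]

Row 4 is complete and sums to 385; that is the magic constant.
From row 3, 385 − (74 + 78 + 65 + 82) gives (3,2) = 86.
Column 2 must total 385; the given cells sum to 316, so (5,2) = 69.
Column 4 needs 385; the known cells sum to 298, so (1,4) = 87.
The remaining cell in anti-diagonal is (5,1) = 385 − 308 = 77.
Row 1 must total 385; the given cells sum to 319, so (1,1) = 66.
From column 1, 385 − (66 + 74 + 88 + 77) gives (2,1) = 80.
Main diagonal needs 385; the known cells sum to 300, so (5,5) = 85.
From row 5, 385 − (77 + 69 + 73 + 85) gives (5,3) = 81.
Column 3 needs 385; the known cells sum to 296, so (2,3) = 89.
From column 5, 385 − (79 + 82 + 71 + 85) gives (2,5) = 68.

68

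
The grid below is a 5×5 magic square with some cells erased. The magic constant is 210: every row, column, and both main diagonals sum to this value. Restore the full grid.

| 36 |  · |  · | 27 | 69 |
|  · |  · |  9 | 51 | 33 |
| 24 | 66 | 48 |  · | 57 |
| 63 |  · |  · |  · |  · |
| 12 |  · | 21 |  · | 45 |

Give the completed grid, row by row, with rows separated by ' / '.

Row 3 must total 210; the given cells sum to 195, so (3,4) = 15.
From column 1, 210 − (36 + 24 + 63 + 12) gives (2,1) = 75.
The remaining cell in column 5 is (4,5) = 210 − 204 = 6.
From anti-diagonal, 210 − (69 + 51 + 48 + 12) gives (4,2) = 30.
Row 2 must total 210; the given cells sum to 168, so (2,2) = 42.
Using main diagonal: 36 + 42 + 48 + 45 + ? → (4,4) = 210 − 171 = 39.
Row 4 needs 210; the known cells sum to 138, so (4,3) = 72.
Using column 3: 9 + 48 + 72 + 21 + ? → (1,3) = 210 − 150 = 60.
Column 4 must total 210; the given cells sum to 132, so (5,4) = 78.
Row 1 must total 210; the given cells sum to 192, so (1,2) = 18.
Row 5: 12 + 21 + 78 + 45 + ? = 210, so (5,2) = 54.

36 18 60 27 69 / 75 42 9 51 33 / 24 66 48 15 57 / 63 30 72 39 6 / 12 54 21 78 45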